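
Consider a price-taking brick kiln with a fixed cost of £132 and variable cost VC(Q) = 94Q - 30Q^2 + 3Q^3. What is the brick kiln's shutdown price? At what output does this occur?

£19 per unit, at Q = 5

The shutdown price is the minimum of AVC. VC = 94Q - 30Q^2 + 3Q^3, so AVC = 94 - 30Q + 3Q^2.
dAVC/dQ = -30 + 6Q = 0 gives Q = 5. min AVC = 94 - 30·5 + 3·5^2 = 19.
So the shutdown price is £19.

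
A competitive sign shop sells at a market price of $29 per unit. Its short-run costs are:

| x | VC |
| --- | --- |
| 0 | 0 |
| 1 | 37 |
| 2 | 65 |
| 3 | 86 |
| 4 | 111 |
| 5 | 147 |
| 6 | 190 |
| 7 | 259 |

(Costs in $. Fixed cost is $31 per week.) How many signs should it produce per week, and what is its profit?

Profit at each row (π = 29x − TC): x=0: -31; x=1: -39; x=2: -38; x=3: -30; x=4: -26; x=5: -33; x=6: -47; x=7: -87.
Profit is maximized at x = 4. AVC there is 111/4 = $27.75 ≤ P, so producing beats shutting down (which would give -$31).

x = 4; profit = -$26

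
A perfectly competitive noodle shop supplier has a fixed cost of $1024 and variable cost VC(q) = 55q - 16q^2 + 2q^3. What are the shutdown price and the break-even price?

Shutdown price = $23; break-even price = $183

Shutdown price = min AVC. AVC = 55 - 16q + 2q^2, with vertex at q = 4 and minimum $23.
ATC = 1024/q + 55 - 16q + 2q^2. Setting dATC/dq = −1024/q^2 − 16 + 4q = 0 gives q = 8 (since 4·8^3 − 16·8^2 = 1024).
min ATC = 1024/8 + 55 − 16·8 + 2·8^2 = $183. That is the break-even price.
For $23 ≤ P < $183 the firm produces at a loss; below $23 it shuts down.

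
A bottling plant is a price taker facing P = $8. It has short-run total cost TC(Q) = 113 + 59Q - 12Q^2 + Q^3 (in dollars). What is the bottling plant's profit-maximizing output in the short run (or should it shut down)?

Shut down

Strip out fixed cost: VC = 59Q - 12Q^2 + Q^3. Then AVC = 59 - 12Q + Q^2 and MC = 59 - 24Q + 3Q^2.
The AVC parabola has its vertex at Q = 12/2 = 6, where AVC = 59 - 12·6 + 6^2 = $23.
P = $8 lies below min AVC = $23; no output level covers variable cost.
Best response: produce nothing and absorb the $113 fixed cost.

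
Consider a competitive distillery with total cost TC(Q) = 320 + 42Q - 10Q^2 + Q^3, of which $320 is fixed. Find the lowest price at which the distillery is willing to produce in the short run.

$17 per unit

The firm shuts down when price falls below the minimum of average variable cost. AVC = VC/Q = 42 - 10Q + Q^2.
At the minimum of AVC, MC = AVC. MC = 42 - 20Q + 3Q^2; setting MC = AVC gives 2Q^2 - 10Q = 0, so Q = 5. min AVC = 17.
For P < $17 the firm produces nothing.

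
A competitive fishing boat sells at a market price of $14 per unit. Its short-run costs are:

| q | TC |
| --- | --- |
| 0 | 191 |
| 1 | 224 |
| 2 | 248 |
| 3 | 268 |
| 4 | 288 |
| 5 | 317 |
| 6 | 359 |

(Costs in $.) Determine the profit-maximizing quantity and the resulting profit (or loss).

Tabulate TR − TC: q=0: -191; q=1: -210; q=2: -220; q=3: -226; q=4: -232; q=5: -247; q=6: -275.
Profit is highest at q = 0. Equivalently, the lowest AVC in the table is 97/4 ≈ $24.25 at q = 4, and P = $14 falls below it — price never covers variable cost, so the firm shuts down and loses only its fixed cost.

q = 0 (shut down); profit = -$191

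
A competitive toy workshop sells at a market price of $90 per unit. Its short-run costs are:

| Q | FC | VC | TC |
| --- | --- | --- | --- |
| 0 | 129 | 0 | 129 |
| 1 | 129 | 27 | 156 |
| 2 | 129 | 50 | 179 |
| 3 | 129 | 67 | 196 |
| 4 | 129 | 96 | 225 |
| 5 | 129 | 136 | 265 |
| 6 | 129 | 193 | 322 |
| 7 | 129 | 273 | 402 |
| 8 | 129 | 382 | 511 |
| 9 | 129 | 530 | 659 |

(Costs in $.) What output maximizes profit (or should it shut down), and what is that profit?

Tabulate TR − TC: Q=0: -129; Q=1: -66; Q=2: 1; Q=3: 74; Q=4: 135; Q=5: 185; Q=6: 218; Q=7: 228; Q=8: 209; Q=9: 151.
Profit is maximized at Q = 7. AVC there is 273/7 = $39 ≤ P, so producing beats shutting down (which would give -$129).

Q = 7; profit = $228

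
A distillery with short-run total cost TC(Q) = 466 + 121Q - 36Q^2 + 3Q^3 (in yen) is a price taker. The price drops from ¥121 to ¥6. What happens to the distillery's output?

MC = 121 - 72Q + 9Q^2; the shutdown threshold is min AVC = ¥13 (at Q = 6).
At P = ¥121 ≥ min AVC, set P = MC on the rising branch: Q = 8.
At P = ¥6 < min AVC = ¥13, price no longer covers variable cost at any output, so the firm shuts down: Q = 0.

Output falls from 8 to 0 (the firm shuts down)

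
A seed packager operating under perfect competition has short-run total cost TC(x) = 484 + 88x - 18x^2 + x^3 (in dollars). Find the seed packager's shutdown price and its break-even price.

AVC = 88 - 18x + x^2; minimized at x = 9, giving min AVC = $7. That is the shutdown price.
ATC = 484/x + 88 - 18x + x^2. Setting dATC/dx = −484/x^2 − 18 + 2x = 0 gives x = 11 (since 2·11^3 − 18·11^2 = 484).
min ATC = 484/11 + 88 − 18·11 + 11^2 = $55. That is the break-even price.
For $7 ≤ P < $55 the firm produces at a loss; below $7 it shuts down.

Shutdown price = $7; break-even price = $55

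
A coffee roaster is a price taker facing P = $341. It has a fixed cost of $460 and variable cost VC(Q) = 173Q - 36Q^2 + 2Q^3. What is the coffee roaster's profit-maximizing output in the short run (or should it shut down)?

Produce at Q = 14

Strip out fixed cost: VC = 173Q - 36Q^2 + 2Q^3. Then AVC = 173 - 36Q + 2Q^2 and MC = 173 - 72Q + 6Q^2.
AVC hits its minimum where MC = AVC, at Q = 9, giving min AVC = 173 - 36·9 + 2·9^2 = $11.
Since P = $341 ≥ min AVC = $11, price covers variable cost and the firm should produce.
Set P = MC: 341 = 173 - 72Q + 6Q^2 → -168 - 72Q + 6Q^2 = 0. The roots are Q = -2 and Q = 14; the profit-maximizing output is on the rising part of MC, so Q* = 14.
Check: AVC at Q = 14 is $61 ≤ P, so revenue covers variable cost.
Profit = P·Q − TC = 341·14 − 1314 = $3460.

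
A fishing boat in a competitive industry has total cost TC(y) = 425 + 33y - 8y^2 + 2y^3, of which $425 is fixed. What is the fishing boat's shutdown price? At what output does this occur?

The firm shuts down when price falls below the minimum of average variable cost. AVC = VC/y = 33 - 8y + 2y^2.
dAVC/dy = -8 + 4y = 0 gives y = 2. min AVC = 33 - 8·2 + 2·2^2 = 25.
So the shutdown price is $25.

$25 per unit, at y = 2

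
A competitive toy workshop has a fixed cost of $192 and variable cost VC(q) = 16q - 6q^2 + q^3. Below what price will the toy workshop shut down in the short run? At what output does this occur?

The firm shuts down when price falls below the minimum of average variable cost. AVC = VC/q = 16 - 6q + q^2.
At the minimum of AVC, MC = AVC. MC = 16 - 12q + 3q^2; setting MC = AVC gives 2q^2 - 6q = 0, so q = 3. min AVC = 7.
The firm shuts down for any P below $7.

$7 per unit, at q = 3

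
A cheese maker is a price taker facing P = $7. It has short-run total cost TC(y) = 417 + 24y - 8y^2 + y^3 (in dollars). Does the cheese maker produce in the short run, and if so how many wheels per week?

Shut down

Variable cost is VC = 24y - 8y^2 + y^3, so AVC = VC/y = 24 - 8y + y^2 and MC = dTC/dy = 24 - 16y + 3y^2.
AVC hits its minimum where MC = AVC, at y = 4, giving min AVC = 24 - 8·4 + 4^2 = $8.
P = $7 lies below min AVC = $8; no output level covers variable cost.
The firm minimizes its loss by shutting down and losing only its fixed cost of $417.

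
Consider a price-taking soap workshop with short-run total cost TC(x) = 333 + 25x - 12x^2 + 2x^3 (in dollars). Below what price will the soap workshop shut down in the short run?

$7 per unit

The shutdown price is the minimum of AVC. VC = 25x - 12x^2 + 2x^3, so AVC = 25 - 12x + 2x^2.
dAVC/dx = -12 + 4x = 0 gives x = 3. min AVC = 25 - 12·3 + 2·3^2 = 7.
For P < $7 the firm produces nothing.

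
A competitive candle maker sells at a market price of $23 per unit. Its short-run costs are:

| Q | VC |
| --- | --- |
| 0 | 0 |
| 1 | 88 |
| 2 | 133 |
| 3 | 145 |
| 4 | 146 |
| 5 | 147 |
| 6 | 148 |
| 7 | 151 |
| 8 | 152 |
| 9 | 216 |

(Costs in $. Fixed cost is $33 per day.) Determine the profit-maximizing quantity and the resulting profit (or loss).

Tabulate TR − TC: Q=0: -33; Q=1: -98; Q=2: -120; Q=3: -109; Q=4: -87; Q=5: -65; Q=6: -43; Q=7: -23; Q=8: -1; Q=9: -42.
Profit is maximized at Q = 8. AVC there is 152/8 = $19 ≤ P, so producing beats shutting down (which would give -$33).

Q = 8; profit = -$1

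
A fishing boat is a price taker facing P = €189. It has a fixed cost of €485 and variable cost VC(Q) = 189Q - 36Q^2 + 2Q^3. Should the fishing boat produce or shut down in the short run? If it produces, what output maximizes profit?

Produce at Q = 12

From TC, MC = TC'(Q) = 189 - 72Q + 6Q^2 and AVC = VC/Q = 189 - 36Q + 2Q^2.
AVC is minimized where dAVC/dQ = -36 + 4Q = 0, at Q = 9; min AVC = 189 - 36·9 + 2·9^2 = €27.
Since P = €189 ≥ min AVC = €27, price covers variable cost and the firm should produce.
Solving P = MC: -72Q + 6Q^2 = 0 ⇒ Q = 0 or 12. On the upward-sloping branch, Q* = 12.
Check: AVC at Q = 12 is €45 ≤ P, so revenue covers variable cost.
Profit = P·Q − TC = 189·12 − 1025 = €1243.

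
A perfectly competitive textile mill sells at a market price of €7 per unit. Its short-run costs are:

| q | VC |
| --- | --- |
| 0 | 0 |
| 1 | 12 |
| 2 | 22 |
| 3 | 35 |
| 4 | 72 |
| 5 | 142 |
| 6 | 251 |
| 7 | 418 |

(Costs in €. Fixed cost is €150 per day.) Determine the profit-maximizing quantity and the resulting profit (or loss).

q = 0 (shut down); profit = -€150

Compute π = P·q − TC at each output: q=0: -150; q=1: -155; q=2: -158; q=3: -164; q=4: -194; q=5: -257; q=6: -359; q=7: -519.
Profit is highest at q = 0. Equivalently, the lowest AVC in the table is 22/2 ≈ €11 at q = 2, and P = €7 falls below it — price never covers variable cost, so the firm shuts down and loses only its fixed cost.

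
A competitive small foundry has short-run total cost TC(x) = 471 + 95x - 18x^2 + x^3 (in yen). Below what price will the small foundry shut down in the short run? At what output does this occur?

¥14 per unit, at x = 9

The firm shuts down when price falls below the minimum of average variable cost. AVC = VC/x = 95 - 18x + x^2.
At the minimum of AVC, MC = AVC. MC = 95 - 36x + 3x^2; setting MC = AVC gives 2x^2 - 18x = 0, so x = 9. min AVC = 14.
The firm shuts down for any P below ¥14.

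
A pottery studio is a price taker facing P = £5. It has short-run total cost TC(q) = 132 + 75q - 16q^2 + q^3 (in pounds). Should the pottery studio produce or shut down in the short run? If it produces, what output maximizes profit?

Shut down

Variable cost is VC = 75q - 16q^2 + q^3, so AVC = VC/q = 75 - 16q + q^2 and MC = dTC/dq = 75 - 32q + 3q^2.
AVC is minimized where dAVC/dq = -16 + 2q = 0, at q = 8; min AVC = 75 - 16·8 + 8^2 = £11.
P = £5 lies below min AVC = £11; no output level covers variable cost.
Best response: produce nothing and absorb the £132 fixed cost.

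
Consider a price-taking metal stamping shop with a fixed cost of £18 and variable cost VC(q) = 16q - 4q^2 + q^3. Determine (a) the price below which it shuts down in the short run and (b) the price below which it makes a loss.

Shutdown price = min AVC. AVC = 16 - 4q + q^2, with vertex at q = 2 and minimum £12.
ATC = 18/q + 16 - 4q + q^2. Setting dATC/dq = −18/q^2 − 4 + 2q = 0 gives q = 3 (since 2·3^3 − 4·3^2 = 18).
min ATC = 18/3 + 16 − 4·3 + 3^2 = £19. That is the break-even price.
For £12 ≤ P < £19 the firm produces at a loss; below £12 it shuts down.

Shutdown price = £12; break-even price = £19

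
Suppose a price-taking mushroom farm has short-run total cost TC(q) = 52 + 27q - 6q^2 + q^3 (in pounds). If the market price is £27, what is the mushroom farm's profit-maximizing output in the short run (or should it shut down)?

From TC, MC = TC'(q) = 27 - 12q + 3q^2 and AVC = VC/q = 27 - 6q + q^2.
AVC hits its minimum where MC = AVC, at q = 3, giving min AVC = 27 - 6·3 + 3^2 = £18.
Because £27 ≥ £18, revenue can cover variable cost; the firm operates.
Solving P = MC: -12q + 3q^2 = 0 ⇒ q = 0 or 4. On the upward-sloping branch, q* = 4.
Check: AVC at q = 4 is £19 ≤ P, so revenue covers variable cost.
Profit = P·q − TC = 27·4 − 128 = -£20, a loss, but smaller than the £52 fixed cost the firm would lose by shutting down.

Produce at q = 4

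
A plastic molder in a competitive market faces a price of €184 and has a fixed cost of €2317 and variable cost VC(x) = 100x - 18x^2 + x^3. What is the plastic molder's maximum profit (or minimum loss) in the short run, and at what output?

AVC = 100 - 18x + x^2; min AVC = €19 at x = 9. Since P = €184 ≥ min AVC, the firm produces.
MC = 100 - 36x + 3x^2. Setting P = MC and taking the root on the rising branch gives x* = 14.
TR = 184·14 = 2576. TC = 2317 + 616 = 2933. Profit = 2576 − 2933 = -€357.
By producing, the firm covers all variable cost plus €1960 of fixed cost; shutting down would lose the full €2317.

Profit = -€357 at x = 14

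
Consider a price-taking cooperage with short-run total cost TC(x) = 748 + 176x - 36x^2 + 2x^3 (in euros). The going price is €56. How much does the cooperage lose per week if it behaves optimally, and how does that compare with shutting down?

AVC = 176 - 36x + 2x^2 has its minimum €14 at x = 9; price €56 clears that bar, so the firm operates.
MC = 176 - 72x + 6x^2. Setting P = MC and taking the root on the rising branch gives x* = 10.
TR = 56·10 = 560. TC = 748 + 160 = 908. Profit = 560 − 908 = -€348.
That loss of €348 beats the €748 the firm would lose by shutting down; producing recovers €400 of fixed cost.

Profit = -€348 at x = 10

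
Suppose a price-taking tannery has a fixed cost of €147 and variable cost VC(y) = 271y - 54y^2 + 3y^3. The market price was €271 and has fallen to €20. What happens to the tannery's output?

MC = 271 - 108y + 9y^2; the shutdown threshold is min AVC = €28 (at y = 9).
With P = €271 above the shutdown price, P = MC gives y = 12.
At P = €20 < min AVC = €28, price no longer covers variable cost at any output, so the firm shuts down: y = 0.

Output falls from 12 to 0 (the firm shuts down)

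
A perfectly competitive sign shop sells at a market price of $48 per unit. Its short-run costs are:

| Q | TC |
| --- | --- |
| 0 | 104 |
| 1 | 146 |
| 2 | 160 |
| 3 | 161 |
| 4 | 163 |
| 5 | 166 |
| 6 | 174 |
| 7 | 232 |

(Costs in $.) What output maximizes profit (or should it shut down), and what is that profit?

Profit at each row (π = 48Q − TC): Q=0: -104; Q=1: -98; Q=2: -64; Q=3: -17; Q=4: 29; Q=5: 74; Q=6: 114; Q=7: 104.
Profit is maximized at Q = 6. AVC there is 70/6 = $11.67 ≤ P, so producing beats shutting down (which would give -$104).

Q = 6; profit = $114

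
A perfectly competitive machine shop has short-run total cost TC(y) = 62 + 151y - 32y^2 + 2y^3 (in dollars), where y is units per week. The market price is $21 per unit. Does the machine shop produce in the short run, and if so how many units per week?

Variable cost is VC = 151y - 32y^2 + 2y^3, so AVC = VC/y = 151 - 32y + 2y^2 and MC = dTC/dy = 151 - 64y + 6y^2.
AVC is minimized where dAVC/dy = -32 + 4y = 0, at y = 8; min AVC = 151 - 32·8 + 2·8^2 = $23.
With P < min AVC ($21 < $23), every unit sold adds to the loss.
The firm minimizes its loss by shutting down and losing only its fixed cost of $62.

Shut down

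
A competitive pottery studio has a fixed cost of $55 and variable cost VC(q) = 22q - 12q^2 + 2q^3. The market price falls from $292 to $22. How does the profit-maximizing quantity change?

MC = 22 - 24q + 6q^2; the shutdown threshold is min AVC = $4 (at q = 3).
With P = $292 above the shutdown price, P = MC gives q = 9.
At P = $22 ≥ min AVC, set P = MC: q = 4. The firm stays open but cuts output.

Output falls from 9 to 4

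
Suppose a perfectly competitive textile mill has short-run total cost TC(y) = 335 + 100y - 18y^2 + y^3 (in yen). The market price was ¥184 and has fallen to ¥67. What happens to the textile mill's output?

Output falls from 14 to 11

MC = 100 - 36y + 3y^2; the shutdown threshold is min AVC = ¥19 (at y = 9).
At P = ¥184 ≥ min AVC, set P = MC on the rising branch: y = 14.
At P = ¥67 ≥ min AVC, set P = MC: y = 11. The firm stays open but cuts output.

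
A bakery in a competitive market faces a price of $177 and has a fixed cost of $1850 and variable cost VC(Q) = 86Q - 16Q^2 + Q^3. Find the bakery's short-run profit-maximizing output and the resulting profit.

AVC = 86 - 16Q + Q^2 has its minimum $22 at Q = 8; price $177 clears that bar, so the firm operates.
MC = 86 - 32Q + 3Q^2. Setting P = MC and taking the root on the rising branch gives Q* = 13.
TR = 177·13 = 2301. TC = 1850 + 611 = 2461. Profit = 2301 − 2461 = -$160.
That loss of $160 beats the $1850 the firm would lose by shutting down; producing recovers $1690 of fixed cost.

Profit = -$160 at Q = 13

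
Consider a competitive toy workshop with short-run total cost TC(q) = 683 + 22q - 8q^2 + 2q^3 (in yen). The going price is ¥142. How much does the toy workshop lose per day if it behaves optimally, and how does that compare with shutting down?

Profit = -¥107 at q = 6

AVC = 22 - 8q + 2q^2; min AVC = ¥14 at q = 2. Since P = ¥142 ≥ min AVC, the firm produces.
With MC = 22 - 16q + 6q^2, P = MC on the upward-sloping part at q* = 6.
TR = 142·6 = 852. TC = 683 + 276 = 959. Profit = 852 − 959 = -¥107.
Shutting down would mean losing the fixed cost of ¥683, so operating at a loss of ¥107 is better by ¥576.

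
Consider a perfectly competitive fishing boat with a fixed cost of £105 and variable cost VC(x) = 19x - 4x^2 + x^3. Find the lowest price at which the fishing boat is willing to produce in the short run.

£15 per unit

Short-run supply begins at min AVC. From VC = 19x - 4x^2 + x^3, AVC = 19 - 4x + x^2.
dAVC/dx = -4 + 2x = 0 gives x = 2. min AVC = 19 - 4·2 + 2^2 = 15.
The firm shuts down for any P below £15.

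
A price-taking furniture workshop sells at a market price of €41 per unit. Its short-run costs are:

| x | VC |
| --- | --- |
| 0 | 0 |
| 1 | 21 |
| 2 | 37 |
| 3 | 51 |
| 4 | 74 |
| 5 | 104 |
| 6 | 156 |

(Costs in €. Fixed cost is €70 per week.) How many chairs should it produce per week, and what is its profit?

x = 5; profit = €31

Compute π = P·x − TC at each output: x=0: -70; x=1: -50; x=2: -25; x=3: 2; x=4: 20; x=5: 31; x=6: 20.
Profit is maximized at x = 5. AVC there is 104/5 = €20.80 ≤ P, so producing beats shutting down (which would give -€70).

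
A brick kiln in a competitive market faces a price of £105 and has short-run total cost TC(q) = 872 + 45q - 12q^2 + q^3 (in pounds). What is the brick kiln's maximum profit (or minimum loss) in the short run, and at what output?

Profit = -£72 at q = 10

AVC = 45 - 12q + q^2 has its minimum £9 at q = 6; price £105 clears that bar, so the firm operates.
MC = 45 - 24q + 3q^2. Setting P = MC and taking the root on the rising branch gives q* = 10.
TR = 105·10 = 1050. TC = 872 + 250 = 1122. Profit = 1050 − 1122 = -£72.
Shutting down would mean losing the fixed cost of £872, so operating at a loss of £72 is better by £800.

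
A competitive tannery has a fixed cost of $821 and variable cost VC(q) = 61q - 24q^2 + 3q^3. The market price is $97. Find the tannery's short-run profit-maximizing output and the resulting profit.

Profit = -$389 at q = 6

AVC = 61 - 24q + 3q^2; min AVC = $13 at q = 4. Since P = $97 ≥ min AVC, the firm produces.
MC = 61 - 48q + 9q^2. Setting P = MC and taking the root on the rising branch gives q* = 6.
TR = 97·6 = 582. TC = 821 + 150 = 971. Profit = 582 − 971 = -$389.
By producing, the firm covers all variable cost plus $432 of fixed cost; shutting down would lose the full $821.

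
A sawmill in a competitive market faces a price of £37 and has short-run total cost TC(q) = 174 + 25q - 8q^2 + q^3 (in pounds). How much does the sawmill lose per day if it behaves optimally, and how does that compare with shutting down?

Profit = -£30 at q = 6

AVC = 25 - 8q + q^2 has its minimum £9 at q = 4; price £37 clears that bar, so the firm operates.
MC = 25 - 16q + 3q^2. Setting P = MC and taking the root on the rising branch gives q* = 6.
TR = 37·6 = 222. TC = 174 + 78 = 252. Profit = 222 − 252 = -£30.
Shutting down would mean losing the fixed cost of £174, so operating at a loss of £30 is better by £144.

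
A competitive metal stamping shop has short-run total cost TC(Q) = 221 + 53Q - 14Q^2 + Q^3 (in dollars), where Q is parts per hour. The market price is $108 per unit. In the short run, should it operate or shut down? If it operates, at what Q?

Produce at Q = 11

Variable cost is VC = 53Q - 14Q^2 + Q^3, so AVC = VC/Q = 53 - 14Q + Q^2 and MC = dTC/dQ = 53 - 28Q + 3Q^2.
The AVC parabola has its vertex at Q = 14/2 = 7, where AVC = 53 - 14·7 + 7^2 = $4.
Since P = $108 ≥ min AVC = $4, price covers variable cost and the firm should produce.
P = MC gives -55 - 28Q + 3Q^2 = 0, with roots -5/3 and 11. Take the larger (rising MC): Q* = 11.
Check: AVC at Q = 11 is $20 ≤ P, so revenue covers variable cost.
Profit = P·Q − TC = 108·11 − 441 = $747.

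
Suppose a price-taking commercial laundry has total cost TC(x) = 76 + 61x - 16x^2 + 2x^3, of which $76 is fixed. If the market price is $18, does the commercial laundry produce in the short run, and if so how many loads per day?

Strip out fixed cost: VC = 61x - 16x^2 + 2x^3. Then AVC = 61 - 16x + 2x^2 and MC = 61 - 32x + 6x^2.
AVC hits its minimum where MC = AVC, at x = 4, giving min AVC = 61 - 16·4 + 2·4^2 = $29.
With P < min AVC ($18 < $29), every unit sold adds to the loss.
The firm minimizes its loss by shutting down and losing only its fixed cost of $76.

Shut down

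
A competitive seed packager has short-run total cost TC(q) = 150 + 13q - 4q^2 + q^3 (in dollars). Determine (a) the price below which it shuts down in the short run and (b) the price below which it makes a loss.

AVC = 13 - 4q + q^2; minimized at q = 2, giving min AVC = $9. That is the shutdown price.
ATC = 150/q + 13 - 4q + q^2. Setting dATC/dq = −150/q^2 − 4 + 2q = 0 gives q = 5 (since 2·5^3 − 4·5^2 = 150).
min ATC = 150/5 + 13 − 4·5 + 5^2 = $48. That is the break-even price.
For $9 ≤ P < $48 the firm produces at a loss; below $9 it shuts down.

Shutdown price = $9; break-even price = $48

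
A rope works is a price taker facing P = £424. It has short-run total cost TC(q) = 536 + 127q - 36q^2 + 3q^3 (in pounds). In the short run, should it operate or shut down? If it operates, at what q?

From TC, MC = TC'(q) = 127 - 72q + 9q^2 and AVC = VC/q = 127 - 36q + 3q^2.
The AVC parabola has its vertex at q = 36/6 = 6, where AVC = 127 - 36·6 + 3·6^2 = £19.
P = £424 exceeds min AVC = £19, so the firm stays open.
P = MC gives -297 - 72q + 9q^2 = 0, with roots -3 and 11. Take the larger (rising MC): q* = 11.
Check: AVC at q = 11 is £94 ≤ P, so revenue covers variable cost.
Profit = P·q − TC = 424·11 − 1570 = £3094.

Produce at q = 11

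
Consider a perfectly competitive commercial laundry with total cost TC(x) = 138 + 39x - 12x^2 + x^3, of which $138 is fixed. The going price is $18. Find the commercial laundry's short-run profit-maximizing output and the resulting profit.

Profit = -$40 at x = 7

AVC = 39 - 12x + x^2 has its minimum $3 at x = 6; price $18 clears that bar, so the firm operates.
With MC = 39 - 24x + 3x^2, P = MC on the upward-sloping part at x* = 7.
TR = 18·7 = 126. TC = 138 + 28 = 166. Profit = 126 − 166 = -$40.
By producing, the firm covers all variable cost plus $98 of fixed cost; shutting down would lose the full $138.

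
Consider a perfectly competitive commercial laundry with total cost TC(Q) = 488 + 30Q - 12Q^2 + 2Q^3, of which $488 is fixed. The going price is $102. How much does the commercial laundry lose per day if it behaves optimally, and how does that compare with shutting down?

AVC = 30 - 12Q + 2Q^2; min AVC = $12 at Q = 3. Since P = $102 ≥ min AVC, the firm produces.
With MC = 30 - 24Q + 6Q^2, P = MC on the upward-sloping part at Q* = 6.
TR = 102·6 = 612. TC = 488 + 180 = 668. Profit = 612 − 668 = -$56.
Shutting down would mean losing the fixed cost of $488, so operating at a loss of $56 is better by $432.

Profit = -$56 at Q = 6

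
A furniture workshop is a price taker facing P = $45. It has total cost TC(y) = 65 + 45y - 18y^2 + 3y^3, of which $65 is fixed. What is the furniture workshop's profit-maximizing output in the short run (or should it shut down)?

Variable cost is VC = 45y - 18y^2 + 3y^3, so AVC = VC/y = 45 - 18y + 3y^2 and MC = dTC/dy = 45 - 36y + 9y^2.
AVC is minimized where dAVC/dy = -18 + 6y = 0, at y = 3; min AVC = 45 - 18·3 + 3·3^2 = $18.
Since P = $45 ≥ min AVC = $18, price covers variable cost and the firm should produce.
P = MC gives -36y + 9y^2 = 0, with roots 0 and 4. Take the larger (rising MC): y* = 4.
Check: AVC at y = 4 is $21 ≤ P, so revenue covers variable cost.
Profit = P·y − TC = 45·4 − 149 = $31.

Produce at y = 4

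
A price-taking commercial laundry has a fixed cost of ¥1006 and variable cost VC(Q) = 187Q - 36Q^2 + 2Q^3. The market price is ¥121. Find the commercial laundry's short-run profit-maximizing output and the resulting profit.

AVC = 187 - 36Q + 2Q^2 has its minimum ¥25 at Q = 9; price ¥121 clears that bar, so the firm operates.
MC = 187 - 72Q + 6Q^2. Setting P = MC and taking the root on the rising branch gives Q* = 11.
TR = 121·11 = 1331. TC = 1006 + 363 = 1369. Profit = 1331 − 1369 = -¥38.
That loss of ¥38 beats the ¥1006 the firm would lose by shutting down; producing recovers ¥968 of fixed cost.

Profit = -¥38 at Q = 11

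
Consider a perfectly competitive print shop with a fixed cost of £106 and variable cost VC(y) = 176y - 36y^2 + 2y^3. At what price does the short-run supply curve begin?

The shutdown price is the minimum of AVC. VC = 176y - 36y^2 + 2y^3, so AVC = 176 - 36y + 2y^2.
dAVC/dy = -36 + 4y = 0 gives y = 9. min AVC = 176 - 36·9 + 2·9^2 = 14.
The firm shuts down for any P below £14.

£14 per unit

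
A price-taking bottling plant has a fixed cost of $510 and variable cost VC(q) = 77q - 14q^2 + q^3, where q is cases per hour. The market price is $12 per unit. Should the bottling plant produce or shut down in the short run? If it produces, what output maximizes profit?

Shut down

From TC, MC = TC'(q) = 77 - 28q + 3q^2 and AVC = VC/q = 77 - 14q + q^2.
The AVC parabola has its vertex at q = 14/2 = 7, where AVC = 77 - 14·7 + 7^2 = $28.
Since P = $12 < min AVC = $28, price fails to cover variable cost at any output.
Best response: produce nothing and absorb the $510 fixed cost.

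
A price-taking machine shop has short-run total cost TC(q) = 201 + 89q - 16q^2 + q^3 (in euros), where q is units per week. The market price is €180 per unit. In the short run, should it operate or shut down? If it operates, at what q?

From TC, MC = TC'(q) = 89 - 32q + 3q^2 and AVC = VC/q = 89 - 16q + q^2.
AVC is minimized where dAVC/dq = -16 + 2q = 0, at q = 8; min AVC = 89 - 16·8 + 8^2 = €25.
P = €180 exceeds min AVC = €25, so the firm stays open.
Solving P = MC: -91 - 32q + 3q^2 = 0 ⇒ q = -7/3 or 13. On the upward-sloping branch, q* = 13.
Check: AVC at q = 13 is €50 ≤ P, so revenue covers variable cost.
Profit = P·q − TC = 180·13 − 851 = €1489.

Produce at q = 13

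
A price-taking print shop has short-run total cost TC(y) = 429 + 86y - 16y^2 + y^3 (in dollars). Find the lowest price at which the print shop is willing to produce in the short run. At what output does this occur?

$22 per unit, at y = 8

Short-run supply begins at min AVC. From VC = 86y - 16y^2 + y^3, AVC = 86 - 16y + y^2.
dAVC/dy = -16 + 2y = 0 gives y = 8. min AVC = 86 - 16·8 + 8^2 = 22.
So the shutdown price is $22.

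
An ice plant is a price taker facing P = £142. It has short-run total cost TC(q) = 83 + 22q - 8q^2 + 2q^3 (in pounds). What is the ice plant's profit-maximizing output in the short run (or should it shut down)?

Strip out fixed cost: VC = 22q - 8q^2 + 2q^3. Then AVC = 22 - 8q + 2q^2 and MC = 22 - 16q + 6q^2.
The AVC parabola has its vertex at q = 8/4 = 2, where AVC = 22 - 8·2 + 2·2^2 = £14.
P = £142 exceeds min AVC = £14, so the firm stays open.
P = MC gives -120 - 16q + 6q^2 = 0, with roots -10/3 and 6. Take the larger (rising MC): q* = 6.
Check: AVC at q = 6 is £46 ≤ P, so revenue covers variable cost.
Profit = P·q − TC = 142·6 − 359 = £493.

Produce at q = 6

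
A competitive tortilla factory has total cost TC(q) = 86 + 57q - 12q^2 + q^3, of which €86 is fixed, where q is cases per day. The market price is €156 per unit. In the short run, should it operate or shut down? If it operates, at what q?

From TC, MC = TC'(q) = 57 - 24q + 3q^2 and AVC = VC/q = 57 - 12q + q^2.
AVC is minimized where dAVC/dq = -12 + 2q = 0, at q = 6; min AVC = 57 - 12·6 + 6^2 = €21.
Since P = €156 ≥ min AVC = €21, price covers variable cost and the firm should produce.
Set P = MC: 156 = 57 - 24q + 3q^2 → -99 - 24q + 3q^2 = 0. The roots are q = -3 and q = 11; the profit-maximizing output is on the rising part of MC, so q* = 11.
Check: AVC at q = 11 is €46 ≤ P, so revenue covers variable cost.
Profit = P·q − TC = 156·11 − 592 = €1124.

Produce at q = 11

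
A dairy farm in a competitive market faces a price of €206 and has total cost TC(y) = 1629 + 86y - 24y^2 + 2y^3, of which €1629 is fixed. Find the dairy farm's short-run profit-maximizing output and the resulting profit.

Profit = -€29 at y = 10

AVC = 86 - 24y + 2y^2; min AVC = €14 at y = 6. Since P = €206 ≥ min AVC, the firm produces.
MC = 86 - 48y + 6y^2. Setting P = MC and taking the root on the rising branch gives y* = 10.
TR = 206·10 = 2060. TC = 1629 + 460 = 2089. Profit = 2060 − 2089 = -€29.
That loss of €29 beats the €1629 the firm would lose by shutting down; producing recovers €1600 of fixed cost.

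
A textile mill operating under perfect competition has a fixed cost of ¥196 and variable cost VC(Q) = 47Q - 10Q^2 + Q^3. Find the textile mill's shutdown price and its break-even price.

Shutdown price = ¥22; break-even price = ¥54

Shutdown price = min AVC. AVC = 47 - 10Q + Q^2, with vertex at Q = 5 and minimum ¥22.
ATC = 196/Q + 47 - 10Q + Q^2. Setting dATC/dQ = −196/Q^2 − 10 + 2Q = 0 gives Q = 7 (since 2·7^3 − 10·7^2 = 196).
min ATC = 196/7 + 47 − 10·7 + 7^2 = ¥54. That is the break-even price.
Between these two prices the firm operates at a loss; above ¥54 it earns a profit.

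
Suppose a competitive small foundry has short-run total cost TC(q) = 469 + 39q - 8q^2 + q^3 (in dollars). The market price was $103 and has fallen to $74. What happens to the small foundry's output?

MC = 39 - 16q + 3q^2; the shutdown threshold is min AVC = $23 (at q = 4).
At P = $103 ≥ min AVC, set P = MC on the rising branch: q = 8.
At P = $74 ≥ min AVC, set P = MC: q = 7. The firm stays open but cuts output.

Output falls from 8 to 7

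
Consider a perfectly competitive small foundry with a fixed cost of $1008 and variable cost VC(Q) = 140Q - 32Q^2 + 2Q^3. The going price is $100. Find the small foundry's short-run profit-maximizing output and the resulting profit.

AVC = 140 - 32Q + 2Q^2; min AVC = $12 at Q = 8. Since P = $100 ≥ min AVC, the firm produces.
With MC = 140 - 64Q + 6Q^2, P = MC on the upward-sloping part at Q* = 10.
TR = 100·10 = 1000. TC = 1008 + 200 = 1208. Profit = 1000 − 1208 = -$208.
Shutting down would mean losing the fixed cost of $1008, so operating at a loss of $208 is better by $800.

Profit = -$208 at Q = 10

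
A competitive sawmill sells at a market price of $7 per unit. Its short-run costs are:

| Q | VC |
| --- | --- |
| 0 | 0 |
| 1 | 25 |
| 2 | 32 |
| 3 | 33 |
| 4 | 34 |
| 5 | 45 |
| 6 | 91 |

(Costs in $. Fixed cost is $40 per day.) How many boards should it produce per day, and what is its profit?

Compute π = P·Q − TC at each output: Q=0: -40; Q=1: -58; Q=2: -58; Q=3: -52; Q=4: -46; Q=5: -50; Q=6: -89.
Profit is highest at Q = 0. Equivalently, the lowest AVC in the table is 34/4 ≈ $8.50 at Q = 4, and P = $7 falls below it — price never covers variable cost, so the firm shuts down and loses only its fixed cost.

Q = 0 (shut down); profit = -$40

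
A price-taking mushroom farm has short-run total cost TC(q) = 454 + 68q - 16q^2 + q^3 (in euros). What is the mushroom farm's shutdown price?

€4 per unit

The firm shuts down when price falls below the minimum of average variable cost. AVC = VC/q = 68 - 16q + q^2.
At the minimum of AVC, MC = AVC. MC = 68 - 32q + 3q^2; setting MC = AVC gives 2q^2 - 16q = 0, so q = 8. min AVC = 4.
So the shutdown price is €4.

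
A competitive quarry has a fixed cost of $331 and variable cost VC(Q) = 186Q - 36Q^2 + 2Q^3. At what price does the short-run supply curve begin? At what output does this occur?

$24 per unit, at Q = 9

The shutdown price is the minimum of AVC. VC = 186Q - 36Q^2 + 2Q^3, so AVC = 186 - 36Q + 2Q^2.
dAVC/dQ = -36 + 4Q = 0 gives Q = 9. min AVC = 186 - 36·9 + 2·9^2 = 24.
For P < $24 the firm produces nothing.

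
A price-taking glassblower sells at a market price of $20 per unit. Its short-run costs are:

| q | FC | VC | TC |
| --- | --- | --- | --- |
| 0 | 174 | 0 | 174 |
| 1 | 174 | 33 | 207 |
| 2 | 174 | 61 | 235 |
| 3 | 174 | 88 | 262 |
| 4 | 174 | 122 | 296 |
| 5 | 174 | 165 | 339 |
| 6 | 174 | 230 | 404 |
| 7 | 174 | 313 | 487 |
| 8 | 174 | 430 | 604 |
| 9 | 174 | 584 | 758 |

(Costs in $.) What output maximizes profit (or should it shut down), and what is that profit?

q = 0 (shut down); profit = -$174

Tabulate TR − TC: q=0: -174; q=1: -187; q=2: -195; q=3: -202; q=4: -216; q=5: -239; q=6: -284; q=7: -347; q=8: -444; q=9: -578.
Profit is highest at q = 0. Equivalently, the lowest AVC in the table is 88/3 ≈ $29.33 at q = 3, and P = $20 falls below it — price never covers variable cost, so the firm shuts down and loses only its fixed cost.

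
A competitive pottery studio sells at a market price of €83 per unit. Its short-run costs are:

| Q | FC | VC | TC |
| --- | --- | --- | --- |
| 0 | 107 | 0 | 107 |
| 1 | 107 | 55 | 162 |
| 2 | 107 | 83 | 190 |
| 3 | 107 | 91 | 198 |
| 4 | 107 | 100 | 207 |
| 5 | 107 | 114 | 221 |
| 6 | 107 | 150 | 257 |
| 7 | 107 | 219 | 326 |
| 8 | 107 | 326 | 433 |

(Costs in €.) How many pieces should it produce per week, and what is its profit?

Q = 7; profit = €255

Profit at each row (π = 83Q − TC): Q=0: -107; Q=1: -79; Q=2: -24; Q=3: 51; Q=4: 125; Q=5: 194; Q=6: 241; Q=7: 255; Q=8: 231.
Profit is maximized at Q = 7. AVC there is 219/7 = €31.29 ≤ P, so producing beats shutting down (which would give -€107).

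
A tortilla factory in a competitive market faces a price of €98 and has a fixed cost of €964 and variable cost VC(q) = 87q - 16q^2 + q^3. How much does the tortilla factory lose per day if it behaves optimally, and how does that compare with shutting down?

Profit = -€238 at q = 11

AVC = 87 - 16q + q^2 has its minimum €23 at q = 8; price €98 clears that bar, so the firm operates.
MC = 87 - 32q + 3q^2. Setting P = MC and taking the root on the rising branch gives q* = 11.
TR = 98·11 = 1078. TC = 964 + 352 = 1316. Profit = 1078 − 1316 = -€238.
That loss of €238 beats the €964 the firm would lose by shutting down; producing recovers €726 of fixed cost.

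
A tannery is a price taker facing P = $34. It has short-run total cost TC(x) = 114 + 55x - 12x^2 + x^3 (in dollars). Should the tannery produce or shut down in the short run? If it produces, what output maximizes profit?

Produce at x = 7

From TC, MC = TC'(x) = 55 - 24x + 3x^2 and AVC = VC/x = 55 - 12x + x^2.
AVC hits its minimum where MC = AVC, at x = 6, giving min AVC = 55 - 12·6 + 6^2 = $19.
Since P = $34 ≥ min AVC = $19, price covers variable cost and the firm should produce.
Set P = MC: 34 = 55 - 24x + 3x^2 → 21 - 24x + 3x^2 = 0. The roots are x = 1 and x = 7; the profit-maximizing output is on the rising part of MC, so x* = 7.
Check: AVC at x = 7 is $20 ≤ P, so revenue covers variable cost.
Profit = P·x − TC = 34·7 − 254 = -$16, a loss, but smaller than the $114 fixed cost the firm would lose by shutting down.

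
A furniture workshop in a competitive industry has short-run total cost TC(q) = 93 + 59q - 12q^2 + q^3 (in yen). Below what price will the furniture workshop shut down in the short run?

The firm shuts down when price falls below the minimum of average variable cost. AVC = VC/q = 59 - 12q + q^2.
At the minimum of AVC, MC = AVC. MC = 59 - 24q + 3q^2; setting MC = AVC gives 2q^2 - 12q = 0, so q = 6. min AVC = 23.
For P < ¥23 the firm produces nothing.

¥23 per unit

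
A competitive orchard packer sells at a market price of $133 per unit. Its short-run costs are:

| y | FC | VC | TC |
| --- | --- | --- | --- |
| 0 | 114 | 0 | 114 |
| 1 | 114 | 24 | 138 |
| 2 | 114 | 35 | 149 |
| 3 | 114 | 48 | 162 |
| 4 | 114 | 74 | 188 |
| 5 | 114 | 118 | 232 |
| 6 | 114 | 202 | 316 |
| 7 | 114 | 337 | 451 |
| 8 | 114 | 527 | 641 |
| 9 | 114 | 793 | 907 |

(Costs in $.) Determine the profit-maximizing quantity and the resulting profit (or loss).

y = 6; profit = $482

Tabulate TR − TC: y=0: -114; y=1: -5; y=2: 117; y=3: 237; y=4: 344; y=5: 433; y=6: 482; y=7: 480; y=8: 423; y=9: 290.
Profit is maximized at y = 6. AVC there is 202/6 = $33.67 ≤ P, so producing beats shutting down (which would give -$114).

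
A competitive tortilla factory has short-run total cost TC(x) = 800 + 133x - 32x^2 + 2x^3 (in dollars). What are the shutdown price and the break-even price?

Shutdown price = $5; break-even price = $93

Shutdown price = min AVC. AVC = 133 - 32x + 2x^2, with vertex at x = 8 and minimum $5.
ATC = 800/x + 133 - 32x + 2x^2. Setting dATC/dx = −800/x^2 − 32 + 4x = 0 gives x = 10 (since 4·10^3 − 32·10^2 = 800).
min ATC = 800/10 + 133 − 32·10 + 2·10^2 = $93. That is the break-even price.
Between these two prices the firm operates at a loss; above $93 it earns a profit.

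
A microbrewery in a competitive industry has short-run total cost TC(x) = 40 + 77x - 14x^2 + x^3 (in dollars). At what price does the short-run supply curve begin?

The firm shuts down when price falls below the minimum of average variable cost. AVC = VC/x = 77 - 14x + x^2.
dAVC/dx = -14 + 2x = 0 gives x = 7. min AVC = 77 - 14·7 + 7^2 = 28.
So the shutdown price is $28.

$28 per unit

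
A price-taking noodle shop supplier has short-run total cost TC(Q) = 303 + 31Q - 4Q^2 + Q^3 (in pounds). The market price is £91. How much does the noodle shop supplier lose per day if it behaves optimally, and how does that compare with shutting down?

AVC = 31 - 4Q + Q^2 has its minimum £27 at Q = 2; price £91 clears that bar, so the firm operates.
With MC = 31 - 8Q + 3Q^2, P = MC on the upward-sloping part at Q* = 6.
TR = 91·6 = 546. TC = 303 + 258 = 561. Profit = 546 − 561 = -£15.
That loss of £15 beats the £303 the firm would lose by shutting down; producing recovers £288 of fixed cost.

Profit = -£15 at Q = 6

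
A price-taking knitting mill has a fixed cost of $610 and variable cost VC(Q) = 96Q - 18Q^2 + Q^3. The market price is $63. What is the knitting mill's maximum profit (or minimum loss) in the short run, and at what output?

AVC = 96 - 18Q + Q^2 has its minimum $15 at Q = 9; price $63 clears that bar, so the firm operates.
With MC = 96 - 36Q + 3Q^2, P = MC on the upward-sloping part at Q* = 11.
TR = 63·11 = 693. TC = 610 + 209 = 819. Profit = 693 − 819 = -$126.
By producing, the firm covers all variable cost plus $484 of fixed cost; shutting down would lose the full $610.

Profit = -$126 at Q = 11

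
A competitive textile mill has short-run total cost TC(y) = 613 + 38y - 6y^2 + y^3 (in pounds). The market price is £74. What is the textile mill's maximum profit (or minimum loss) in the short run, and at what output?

AVC = 38 - 6y + y^2; min AVC = £29 at y = 3. Since P = £74 ≥ min AVC, the firm produces.
MC = 38 - 12y + 3y^2. Setting P = MC and taking the root on the rising branch gives y* = 6.
TR = 74·6 = 444. TC = 613 + 228 = 841. Profit = 444 − 841 = -£397.
That loss of £397 beats the £613 the firm would lose by shutting down; producing recovers £216 of fixed cost.

Profit = -£397 at y = 6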